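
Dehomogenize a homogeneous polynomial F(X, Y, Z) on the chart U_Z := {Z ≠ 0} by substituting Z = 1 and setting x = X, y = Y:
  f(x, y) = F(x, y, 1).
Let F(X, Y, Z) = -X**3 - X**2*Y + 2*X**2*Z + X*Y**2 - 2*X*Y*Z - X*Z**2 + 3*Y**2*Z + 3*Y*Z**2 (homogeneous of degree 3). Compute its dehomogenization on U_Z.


f(x, y) = -x**3 - x**2*y + 2*x**2 + x*y**2 - 2*x*y - x + 3*y**2 + 3*y

On U_Z we set Z = 1. Each monomial c·X^i·Y^j·Z^k in F becomes c·x^i·y^j·1^k = c·x^i·y^j.
Substituting Z = 1: F(X, Y, 1) = -x**3 - x**2*y + 2*x**2 + x*y**2 - 2*x*y - x + 3*y**2 + 3*y.
Note: deg(f) ≤ deg(F) = 3; strict inequality happens when F is divisible by Z (lost terms).


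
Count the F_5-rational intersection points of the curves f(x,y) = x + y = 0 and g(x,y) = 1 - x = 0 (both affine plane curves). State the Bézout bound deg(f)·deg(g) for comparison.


Common zeros: {(1, 4)}; count = 1; Bézout bound = 1.

deg(f) = 1, deg(g) = 1, so Bézout bound = 1.
Scan x ∈ F_5. For each x, list the y ∈ F_5 with f(x, y) ≡ 0 and those with g(x, y) ≡ 0 (mod 5); the common zeros in that column are the intersection.
  x = 0: f ≡ 0 at y ∈ {0}; g ≡ 0 at y ∈ ∅; common: ∅.
  x = 1: f ≡ 0 at y ∈ {4}; g ≡ 0 at y ∈ {0, 1, 2, 3, 4}; common: {4}.
  x = 2: f ≡ 0 at y ∈ {3}; g ≡ 0 at y ∈ ∅; common: ∅.
  x = 3: f ≡ 0 at y ∈ {2}; g ≡ 0 at y ∈ ∅; common: ∅.
  x = 4: f ≡ 0 at y ∈ {1}; g ≡ 0 at y ∈ ∅; common: ∅.
Collecting: common zeros = {(1, 4)}, so the count is 1.
Comparison with the Bézout bound: 1 ≤ 1 = deg(f)·deg(g), as expected for curves with no common component (the bound is attained).


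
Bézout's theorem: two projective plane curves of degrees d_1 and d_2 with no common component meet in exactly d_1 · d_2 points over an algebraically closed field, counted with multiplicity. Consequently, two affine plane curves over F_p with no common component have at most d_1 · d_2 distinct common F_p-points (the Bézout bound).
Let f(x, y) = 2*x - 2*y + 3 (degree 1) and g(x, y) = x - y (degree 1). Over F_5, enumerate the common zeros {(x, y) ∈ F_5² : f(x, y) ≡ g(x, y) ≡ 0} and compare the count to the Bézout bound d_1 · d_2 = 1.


Common zeros: ∅; count = 0; Bézout bound = 1.

deg(f) = 1, deg(g) = 1, so Bézout bound = 1.
Scan x ∈ F_5. For each x, list the y ∈ F_5 with f(x, y) ≡ 0 and those with g(x, y) ≡ 0 (mod 5); the common zeros in that column are the intersection.
  x = 0: f ≡ 0 at y ∈ {4}; g ≡ 0 at y ∈ {0}; common: ∅.
  x = 1: f ≡ 0 at y ∈ {0}; g ≡ 0 at y ∈ {1}; common: ∅.
  x = 2: f ≡ 0 at y ∈ {1}; g ≡ 0 at y ∈ {2}; common: ∅.
  x = 3: f ≡ 0 at y ∈ {2}; g ≡ 0 at y ∈ {3}; common: ∅.
  x = 4: f ≡ 0 at y ∈ {3}; g ≡ 0 at y ∈ {4}; common: ∅.
Collecting: common zeros = ∅, so the count is 0.
Comparison with the Bézout bound: 0 ≤ 1 = deg(f)·deg(g), as expected for curves with no common component (the affine F_5-count falls short of the bound because intersections may lie at infinity, over extension fields, or carry multiplicity).


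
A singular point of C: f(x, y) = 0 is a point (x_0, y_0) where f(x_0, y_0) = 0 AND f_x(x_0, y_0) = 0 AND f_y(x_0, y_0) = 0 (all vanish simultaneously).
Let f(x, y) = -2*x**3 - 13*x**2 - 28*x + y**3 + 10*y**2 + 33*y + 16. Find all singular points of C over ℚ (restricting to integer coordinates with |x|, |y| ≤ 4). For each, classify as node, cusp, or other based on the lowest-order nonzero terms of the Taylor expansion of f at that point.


Singular points: {(-2, -3)}; classification: node.

Compute partial derivatives:
  f_x = -6*x**2 - 26*x - 28.
  f_y = 3*y**2 + 20*y + 33.
Scan x_0 ∈ {−4, ..., 4}. For each x_0, f_y(x_0, y) is a polynomial in y; find its integer roots y ∈ {−4, ..., 4}, then test f_x and f at those candidates.
  x = -4: f_y(-4, y) = 3*y**2 + 20*y + 33; vanishes at y ∈ {-3}. (-4, -3): f_x = -20 ≠ 0.
  x = -3: f_y(-3, y) = 3*y**2 + 20*y + 33; vanishes at y ∈ {-3}. (-3, -3): f_x = -4 ≠ 0.
  x = -2: f_y(-2, y) = 3*y**2 + 20*y + 33; vanishes at y ∈ {-3}. (-2, -3): f_x = 0, f = 0 — SINGULAR.
  x = -1: f_y(-1, y) = 3*y**2 + 20*y + 33; vanishes at y ∈ {-3}. (-1, -3): f_x = -8 ≠ 0.
  x = 0: f_y(0, y) = 3*y**2 + 20*y + 33; vanishes at y ∈ {-3}. (0, -3): f_x = -28 ≠ 0.
  x = 1: f_y(1, y) = 3*y**2 + 20*y + 33; vanishes at y ∈ {-3}. (1, -3): f_x = -60 ≠ 0.
  x = 2: f_y(2, y) = 3*y**2 + 20*y + 33; vanishes at y ∈ {-3}. (2, -3): f_x = -104 ≠ 0.
  x = 3: f_y(3, y) = 3*y**2 + 20*y + 33; vanishes at y ∈ {-3}. (3, -3): f_x = -160 ≠ 0.
  x = 4: f_y(4, y) = 3*y**2 + 20*y + 33; vanishes at y ∈ {-3}. (4, -3): f_x = -228 ≠ 0.
Only singular point on the grid: (-2, -3).
Classify: substitute x = -2 + u, y = -3 + v and expand: f = -2*u**3 - u**2 + v**3 + v**2.
No constant or linear terms (consistent with a singular point). Quadratic part: -u**2 + v**2. Cubic part: -2*u**3 + v**3.
The quadratic part v**2 - u**2 = (v − u)(v + u) splits into two distinct linear factors, so there are two distinct tangent lines y − -3 = ±(x − -2) — this is a node (ordinary double point).
Classification: node.


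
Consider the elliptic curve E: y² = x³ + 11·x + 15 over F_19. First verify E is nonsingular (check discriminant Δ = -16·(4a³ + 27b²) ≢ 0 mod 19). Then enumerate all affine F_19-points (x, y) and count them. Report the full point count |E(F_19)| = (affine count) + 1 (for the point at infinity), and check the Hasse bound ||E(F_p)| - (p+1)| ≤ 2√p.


Affine points = {(2, 8), (2, 11), (4, 3), (4, 16), (5, 9), (5, 10), (7, 6), (7, 13), (8, 8), (8, 11), (9, 8), (9, 11), (10, 2), (10, 17), (11, 2), (11, 17), (14, 5), (14, 14), (17, 2), (17, 17)}; affine count = 20; |E(F_19)| = 21.

Discriminant check: Δ ∝ 4a³ + 27b² = 4·11³ + 27·15² = 4·1331 + 27·225 ≡ 18 (mod 19). Nonzero ⇒ E is nonsingular.
For each x ∈ F_19, compute rhs = x³ + 11·x + 15 mod 19, then count y ∈ F_19 with y² ≡ rhs.
  x = 0: rhs = 15, matching y values: none (0 points).
  x = 1: rhs = 8, matching y values: none (0 points).
  x = 2: rhs = 7, matching y values: 8, 11 (2 points).
  x = 3: rhs = 18, matching y values: none (0 points).
  x = 4: rhs = 9, matching y values: 3, 16 (2 points).
  x = 5: rhs = 5, matching y values: 9, 10 (2 points).
  x = 6: rhs = 12, matching y values: none (0 points).
  x = 7: rhs = 17, matching y values: 6, 13 (2 points).
  x = 8: rhs = 7, matching y values: 8, 11 (2 points).
  x = 9: rhs = 7, matching y values: 8, 11 (2 points).
  x = 10: rhs = 4, matching y values: 2, 17 (2 points).
  x = 11: rhs = 4, matching y values: 2, 17 (2 points).
  x = 12: rhs = 13, matching y values: none (0 points).
  x = 13: rhs = 18, matching y values: none (0 points).
  x = 14: rhs = 6, matching y values: 5, 14 (2 points).
  x = 15: rhs = 2, matching y values: none (0 points).
  x = 16: rhs = 12, matching y values: none (0 points).
  x = 17: rhs = 4, matching y values: 2, 17 (2 points).
  x = 18: rhs = 3, matching y values: none (0 points).
Total affine count: 20.
Full point count |E(F_19)| = 20 + 1 = 21.
Hasse bound: |21 − (19+1)| = |1| = 1 ≤ 2√19 ≈ 8.7178 ✓.


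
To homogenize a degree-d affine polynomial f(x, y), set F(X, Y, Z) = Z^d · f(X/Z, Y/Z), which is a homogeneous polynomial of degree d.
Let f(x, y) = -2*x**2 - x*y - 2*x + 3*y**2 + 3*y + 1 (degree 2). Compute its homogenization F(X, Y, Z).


F(X, Y, Z) = -2*X**2 - X*Y - 2*X*Z + 3*Y**2 + 3*Y*Z + Z**2

deg(f) = 2.
Substitute x = X/Z, y = Y/Z into f, then multiply by Z^2.
  monomial -2·x^2·y^0 ↦ -2·X^2·Y^0·Z^0.
  monomial -1·x^1·y^1 ↦ -1·X^1·Y^1·Z^0.
  monomial -2·x^1·y^0 ↦ -2·X^1·Y^0·Z^1.
  monomial 3·x^0·y^2 ↦ 3·X^0·Y^2·Z^0.
  monomial 3·x^0·y^1 ↦ 3·X^0·Y^1·Z^1.
  monomial 1·x^0·y^0 ↦ 1·X^0·Y^0·Z^2.
Collecting: F(X, Y, Z) = -2*X**2 - X*Y - 2*X*Z + 3*Y**2 + 3*Y*Z + Z**2.


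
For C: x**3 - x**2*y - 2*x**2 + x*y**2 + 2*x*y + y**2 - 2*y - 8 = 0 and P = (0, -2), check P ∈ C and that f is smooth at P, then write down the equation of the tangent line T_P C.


Tangent line at P: -6*y - 12 = 0.

Step 1: f(0, -2) = 0, so P lies on C.
Step 2: partial derivatives
  f_x(x, y) = 3*x**2 - 2*x*y - 4*x + y**2 + 2*y, f_y(x, y) = -x**2 + 2*x*y + 2*x + 2*y - 2.
  f_x(P) = 0, f_y(P) = -6 (gradient nonzero, so P is smooth).
Step 3: tangent line at P: 0·(x − 0) + -6·(y − -2) = 0.
Expanding: -6*y - 12 = 0.


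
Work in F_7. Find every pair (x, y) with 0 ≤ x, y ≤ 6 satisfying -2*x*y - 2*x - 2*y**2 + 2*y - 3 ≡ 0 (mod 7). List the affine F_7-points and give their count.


Affine F_7-points: {(0, 2), (0, 6), (1, 1), (1, 6), (2, 0), (2, 6), (3, 6), (4, 5), (4, 6), (5, 4), (5, 6), (6, 3), (6, 6)}; count = 13.

For each of the 49 pairs (x, y) ∈ F_7², evaluate f(x, y) mod 7. Record the zeros.
  x = 0: [0↦4, 1↦4, 2↦0, 3↦6, 4↦1, 5↦6, 6↦0]  zeros at y ∈ {2, 6}
  x = 1: [0↦2, 1↦0, 2↦1, 3↦5, 4↦5, 5↦1, 6↦0]  zeros at y ∈ {1, 6}
  x = 2: [0↦0, 1↦3, 2↦2, 3↦4, 4↦2, 5↦3, 6↦0]  zeros at y ∈ {0, 6}
  x = 3: [0↦5, 1↦6, 2↦3, 3↦3, 4↦6, 5↦5, 6↦0]  zeros at y ∈ {6}
  x = 4: [0↦3, 1↦2, 2↦4, 3↦2, 4↦3, 5↦0, 6↦0]  zeros at y ∈ {5, 6}
  x = 5: [0↦1, 1↦5, 2↦5, 3↦1, 4↦0, 5↦2, 6↦0]  zeros at y ∈ {4, 6}
  x = 6: [0↦6, 1↦1, 2↦6, 3↦0, 4↦4, 5↦4, 6↦0]  zeros at y ∈ {3, 6}
Collecting zeros: affine points = {(0, 2), (0, 6), (1, 1), (1, 6), (2, 0), (2, 6), (3, 6), (4, 5), (4, 6), (5, 4), (5, 6), (6, 3), (6, 6)}.
Total count |C(F_7)_aff| = 13.


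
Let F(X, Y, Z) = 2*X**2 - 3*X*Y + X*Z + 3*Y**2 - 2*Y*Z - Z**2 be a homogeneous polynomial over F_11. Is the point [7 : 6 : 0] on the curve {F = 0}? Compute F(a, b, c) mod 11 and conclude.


F(7,6,0) ≡ 3 (mod 11); P is NOT on the curve.

Evaluate F(7, 6, 0) term-by-term (mod 11).
  2*X**2 ↦ 2·49·1·1 = 98
  -3*X*Y ↦ -3·7·6·1 = -126
  X*Z ↦ 1·7·1·0 = 0
  3*Y**2 ↦ 3·1·36·1 = 108
  -2*Y*Z ↦ -2·1·6·0 = 0
  -Z**2 ↦ -1·1·1·0 = 0
Sum: F(7, 6, 0) = (98) + (-126) + (0) + (108) + (0) + (0) = 80.
Reducing mod 11: 80 ≡ 3 (mod 11).
Since F(a, b, c) ≡ 3 ≠ 0 (mod 11), P does NOT lie on the curve.


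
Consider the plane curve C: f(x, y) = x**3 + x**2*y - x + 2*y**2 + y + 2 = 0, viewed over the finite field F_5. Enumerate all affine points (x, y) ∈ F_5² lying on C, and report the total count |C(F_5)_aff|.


Affine F_5-points: {(0, 1), (2, 1), (2, 4)}; count = 3.

For each of the 25 pairs (x, y) ∈ F_5², evaluate f(x, y) mod 5. Record the zeros.
  x = 0: [0↦2, 1↦0, 2↦2, 3↦3, 4↦3]  zeros at y ∈ {1}
  x = 1: [0↦2, 1↦1, 2↦4, 3↦1, 4↦2]  zeros at y ∈ ∅
  x = 2: [0↦3, 1↦0, 2↦1, 3↦1, 4↦0]  zeros at y ∈ {1, 4}
  x = 3: [0↦1, 1↦3, 2↦4, 3↦4, 4↦3]  zeros at y ∈ ∅
  x = 4: [0↦2, 1↦1, 2↦4, 3↦1, 4↦2]  zeros at y ∈ ∅
Collecting zeros: affine points = {(0, 1), (2, 1), (2, 4)}.
Total count |C(F_5)_aff| = 3.


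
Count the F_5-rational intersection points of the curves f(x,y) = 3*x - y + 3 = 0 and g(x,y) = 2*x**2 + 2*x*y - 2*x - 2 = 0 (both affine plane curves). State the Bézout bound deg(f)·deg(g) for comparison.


Common zeros: {(1, 1)}; count = 1; Bézout bound = 2.

deg(f) = 1, deg(g) = 2, so Bézout bound = 2.
Scan x ∈ F_5. For each x, list the y ∈ F_5 with f(x, y) ≡ 0 and those with g(x, y) ≡ 0 (mod 5); the common zeros in that column are the intersection.
  x = 0: f ≡ 0 at y ∈ {3}; g ≡ 0 at y ∈ ∅; common: ∅.
  x = 1: f ≡ 0 at y ∈ {1}; g ≡ 0 at y ∈ {1}; common: {1}.
  x = 2: f ≡ 0 at y ∈ {4}; g ≡ 0 at y ∈ {2}; common: ∅.
  x = 3: f ≡ 0 at y ∈ {2}; g ≡ 0 at y ∈ {0}; common: ∅.
  x = 4: f ≡ 0 at y ∈ {0}; g ≡ 0 at y ∈ {1}; common: ∅.
Collecting: common zeros = {(1, 1)}, so the count is 1.
Comparison with the Bézout bound: 1 ≤ 2 = deg(f)·deg(g), as expected for curves with no common component (the affine F_5-count falls short of the bound because intersections may lie at infinity, over extension fields, or carry multiplicity).


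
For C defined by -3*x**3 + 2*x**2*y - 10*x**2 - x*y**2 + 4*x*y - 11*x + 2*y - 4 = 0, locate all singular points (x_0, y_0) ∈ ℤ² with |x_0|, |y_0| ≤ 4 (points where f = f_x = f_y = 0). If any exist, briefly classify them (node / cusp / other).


Singular points: {(-1, 0)}; classification: node.

Compute partial derivatives:
  f_x = -9*x**2 + 4*x*y - 20*x - y**2 + 4*y - 11.
  f_y = 2*x**2 - 2*x*y + 4*x + 2.
Scan x_0 ∈ {−4, ..., 4}. For each x_0, f_y(x_0, y) is a polynomial in y; find its integer roots y ∈ {−4, ..., 4}, then test f_x and f at those candidates.
  x = -4: f_y(-4, y) = 8*y + 18; no integer root y with |y| ≤ 4.
  x = -3: f_y(-3, y) = 6*y + 8; no integer root y with |y| ≤ 4.
  x = -2: f_y(-2, y) = 4*y + 2; no integer root y with |y| ≤ 4.
  x = -1: f_y(-1, y) = 2*y; vanishes at y ∈ {0}. (-1, 0): f_x = 0, f = 0 — SINGULAR.
  x = 0: f_y(0, y) = 2; no integer root y with |y| ≤ 4.
  x = 1: f_y(1, y) = 8 - 2*y; vanishes at y ∈ {4}. (1, 4): f_x = -24 ≠ 0.
  x = 2: f_y(2, y) = 18 - 4*y; no integer root y with |y| ≤ 4.
  x = 3: f_y(3, y) = 32 - 6*y; no integer root y with |y| ≤ 4.
  x = 4: f_y(4, y) = 50 - 8*y; no integer root y with |y| ≤ 4.
Only singular point on the grid: (-1, 0).
Classify: substitute x = -1 + u, y = 0 + v and expand: f = -3*u**3 + 2*u**2*v - u**2 - u*v**2 + v**2.
No constant or linear terms (consistent with a singular point). Quadratic part: -u**2 + v**2. Cubic part: -3*u**3 + 2*u**2*v - u*v**2.
The quadratic part v**2 - u**2 = (v − u)(v + u) splits into two distinct linear factors, so there are two distinct tangent lines y − 0 = ±(x − -1) — this is a node (ordinary double point).
Classification: node.


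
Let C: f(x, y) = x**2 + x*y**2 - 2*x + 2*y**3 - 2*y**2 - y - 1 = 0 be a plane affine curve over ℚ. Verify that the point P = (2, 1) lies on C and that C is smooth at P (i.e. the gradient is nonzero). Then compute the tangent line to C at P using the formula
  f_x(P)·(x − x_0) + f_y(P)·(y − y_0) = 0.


Tangent line at P: 3*x + 5*y - 11 = 0.

Step 1: f(2, 1) = 0, so P lies on C.
Step 2: partial derivatives
  f_x(x, y) = 2*x + y**2 - 2, f_y(x, y) = 2*x*y + 6*y**2 - 4*y - 1.
  f_x(P) = 3, f_y(P) = 5 (gradient nonzero, so P is smooth).
Step 3: tangent line at P: 3·(x − 2) + 5·(y − 1) = 0.
Expanding: 3*x + 5*y - 11 = 0.


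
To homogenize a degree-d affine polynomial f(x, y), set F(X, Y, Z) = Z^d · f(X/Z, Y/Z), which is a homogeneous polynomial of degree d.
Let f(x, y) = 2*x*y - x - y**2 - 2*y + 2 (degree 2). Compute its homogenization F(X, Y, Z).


F(X, Y, Z) = 2*X*Y - X*Z - Y**2 - 2*Y*Z + 2*Z**2

deg(f) = 2.
Substitute x = X/Z, y = Y/Z into f, then multiply by Z^2.
  monomial 2·x^1·y^1 ↦ 2·X^1·Y^1·Z^0.
  monomial -1·x^1·y^0 ↦ -1·X^1·Y^0·Z^1.
  monomial -1·x^0·y^2 ↦ -1·X^0·Y^2·Z^0.
  monomial -2·x^0·y^1 ↦ -2·X^0·Y^1·Z^1.
  monomial 2·x^0·y^0 ↦ 2·X^0·Y^0·Z^2.
Collecting: F(X, Y, Z) = 2*X*Y - X*Z - Y**2 - 2*Y*Z + 2*Z**2.


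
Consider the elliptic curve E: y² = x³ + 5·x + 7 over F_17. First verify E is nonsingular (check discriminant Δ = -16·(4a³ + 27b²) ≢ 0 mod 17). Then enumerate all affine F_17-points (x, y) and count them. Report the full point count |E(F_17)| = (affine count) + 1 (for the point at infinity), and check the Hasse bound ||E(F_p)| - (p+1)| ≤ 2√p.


Affine points = {(1, 8), (1, 9), (2, 5), (2, 12), (3, 7), (3, 10), (5, 2), (5, 15), (6, 7), (6, 10), (8, 7), (8, 10), (9, 4), (9, 13), (11, 4), (11, 13), (13, 5), (13, 12), (14, 4), (14, 13), (16, 1), (16, 16)}; affine count = 22; |E(F_17)| = 23.

Discriminant check: Δ ∝ 4a³ + 27b² = 4·5³ + 27·7² = 4·125 + 27·49 ≡ 4 (mod 17). Nonzero ⇒ E is nonsingular.
For each x ∈ F_17, compute rhs = x³ + 5·x + 7 mod 17, then count y ∈ F_17 with y² ≡ rhs.
  x = 0: rhs = 7, matching y values: none (0 points).
  x = 1: rhs = 13, matching y values: 8, 9 (2 points).
  x = 2: rhs = 8, matching y values: 5, 12 (2 points).
  x = 3: rhs = 15, matching y values: 7, 10 (2 points).
  x = 4: rhs = 6, matching y values: none (0 points).
  x = 5: rhs = 4, matching y values: 2, 15 (2 points).
  x = 6: rhs = 15, matching y values: 7, 10 (2 points).
  x = 7: rhs = 11, matching y values: none (0 points).
  x = 8: rhs = 15, matching y values: 7, 10 (2 points).
  x = 9: rhs = 16, matching y values: 4, 13 (2 points).
  x = 10: rhs = 3, matching y values: none (0 points).
  x = 11: rhs = 16, matching y values: 4, 13 (2 points).
  x = 12: rhs = 10, matching y values: none (0 points).
  x = 13: rhs = 8, matching y values: 5, 12 (2 points).
  x = 14: rhs = 16, matching y values: 4, 13 (2 points).
  x = 15: rhs = 6, matching y values: none (0 points).
  x = 16: rhs = 1, matching y values: 1, 16 (2 points).
Total affine count: 22.
Full point count |E(F_17)| = 22 + 1 = 23.
Hasse bound: |23 − (17+1)| = |5| = 5 ≤ 2√17 ≈ 8.2462 ✓.


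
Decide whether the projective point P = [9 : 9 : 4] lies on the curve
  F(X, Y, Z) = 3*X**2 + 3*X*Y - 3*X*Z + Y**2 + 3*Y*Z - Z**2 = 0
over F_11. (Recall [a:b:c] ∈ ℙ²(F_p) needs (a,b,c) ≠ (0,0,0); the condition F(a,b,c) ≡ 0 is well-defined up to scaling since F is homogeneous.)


F(9,9,4) ≡ 1 (mod 11); P is NOT on the curve.

Evaluate F(9, 9, 4) term-by-term (mod 11).
  3*X**2 ↦ 3·81·1·1 = 243
  3*X*Y ↦ 3·9·9·1 = 243
  -3*X*Z ↦ -3·9·1·4 = -108
  Y**2 ↦ 1·1·81·1 = 81
  3*Y*Z ↦ 3·1·9·4 = 108
  -Z**2 ↦ -1·1·1·16 = -16
Sum: F(9, 9, 4) = (243) + (243) + (-108) + (81) + (108) + (-16) = 551.
Reducing mod 11: 551 ≡ 1 (mod 11).
Since F(a, b, c) ≡ 1 ≠ 0 (mod 11), P does NOT lie on the curve.


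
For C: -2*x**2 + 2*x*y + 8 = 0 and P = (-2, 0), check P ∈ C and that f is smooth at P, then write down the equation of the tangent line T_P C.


Tangent line at P: 8*x - 4*y + 16 = 0.

Step 1: f(-2, 0) = 0, so P lies on C.
Step 2: partial derivatives
  f_x(x, y) = -4*x + 2*y, f_y(x, y) = 2*x.
  f_x(P) = 8, f_y(P) = -4 (gradient nonzero, so P is smooth).
Step 3: tangent line at P: 8·(x − -2) + -4·(y − 0) = 0.
Expanding: 8*x - 4*y + 16 = 0.


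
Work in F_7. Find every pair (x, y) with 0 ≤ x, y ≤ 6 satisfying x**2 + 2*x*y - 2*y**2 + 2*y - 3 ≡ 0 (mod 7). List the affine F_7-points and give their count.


Affine F_7-points: {(0, 2), (0, 6), (1, 1), (2, 4), (2, 6), (3, 2), (4, 1), (4, 4)}; count = 8.

For each of the 49 pairs (x, y) ∈ F_7², evaluate f(x, y) mod 7. Record the zeros.
  x = 0: [0↦4, 1↦4, 2↦0, 3↦6, 4↦1, 5↦6, 6↦0]  zeros at y ∈ {2, 6}
  x = 1: [0↦5, 1↦0, 2↦5, 3↦6, 4↦3, 5↦3, 6↦6]  zeros at y ∈ {1}
  x = 2: [0↦1, 1↦5, 2↦5, 3↦1, 4↦0, 5↦2, 6↦0]  zeros at y ∈ {4, 6}
  x = 3: [0↦6, 1↦5, 2↦0, 3↦5, 4↦6, 5↦3, 6↦3]  zeros at y ∈ {2}
  x = 4: [0↦6, 1↦0, 2↦4, 3↦4, 4↦0, 5↦6, 6↦1]  zeros at y ∈ {1, 4}
  x = 5: [0↦1, 1↦4, 2↦3, 3↦5, 4↦3, 5↦4, 6↦1]  zeros at y ∈ ∅
  x = 6: [0↦5, 1↦3, 2↦4, 3↦1, 4↦1, 5↦4, 6↦3]  zeros at y ∈ ∅
Collecting zeros: affine points = {(0, 2), (0, 6), (1, 1), (2, 4), (2, 6), (3, 2), (4, 1), (4, 4)}.
Total count |C(F_7)_aff| = 8.


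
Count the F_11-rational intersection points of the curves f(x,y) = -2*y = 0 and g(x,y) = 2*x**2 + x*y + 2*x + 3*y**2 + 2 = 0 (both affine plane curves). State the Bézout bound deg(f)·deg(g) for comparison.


Common zeros: ∅; count = 0; Bézout bound = 2.

deg(f) = 1, deg(g) = 2, so Bézout bound = 2.
Scan x ∈ F_11. For each x, list the y ∈ F_11 with f(x, y) ≡ 0 and those with g(x, y) ≡ 0 (mod 11); the common zeros in that column are the intersection.
  x = 0: f ≡ 0 at y ∈ {0}; g ≡ 0 at y ∈ {5, 6}; common: ∅.
  x = 1: f ≡ 0 at y ∈ {0}; g ≡ 0 at y ∈ ∅; common: ∅.
  x = 2: f ≡ 0 at y ∈ {0}; g ≡ 0 at y ∈ {5, 9}; common: ∅.
  x = 3: f ≡ 0 at y ∈ {0}; g ≡ 0 at y ∈ {2, 8}; common: ∅.
  x = 4: f ≡ 0 at y ∈ {0}; g ≡ 0 at y ∈ ∅; common: ∅.
  x = 5: f ≡ 0 at y ∈ {0}; g ≡ 0 at y ∈ ∅; common: ∅.
  x = 6: f ≡ 0 at y ∈ {0}; g ≡ 0 at y ∈ {2, 7}; common: ∅.
  x = 7: f ≡ 0 at y ∈ {0}; g ≡ 0 at y ∈ {6, 10}; common: ∅.
  x = 8: f ≡ 0 at y ∈ {0}; g ≡ 0 at y ∈ ∅; common: ∅.
  x = 9: f ≡ 0 at y ∈ {0}; g ≡ 0 at y ∈ {9, 10}; common: ∅.
  x = 10: f ≡ 0 at y ∈ {0}; g ≡ 0 at y ∈ ∅; common: ∅.
Collecting: common zeros = ∅, so the count is 0.
Comparison with the Bézout bound: 0 ≤ 2 = deg(f)·deg(g), as expected for curves with no common component (the affine F_11-count falls short of the bound because intersections may lie at infinity, over extension fields, or carry multiplicity).


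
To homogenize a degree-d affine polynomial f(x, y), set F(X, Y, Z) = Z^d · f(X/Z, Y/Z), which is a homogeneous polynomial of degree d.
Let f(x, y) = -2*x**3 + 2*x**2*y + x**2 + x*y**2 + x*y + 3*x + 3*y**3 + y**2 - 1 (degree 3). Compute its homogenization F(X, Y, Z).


F(X, Y, Z) = -2*X**3 + 2*X**2*Y + X**2*Z + X*Y**2 + X*Y*Z + 3*X*Z**2 + 3*Y**3 + Y**2*Z - Z**3

deg(f) = 3.
Substitute x = X/Z, y = Y/Z into f, then multiply by Z^3.
  monomial -2·x^3·y^0 ↦ -2·X^3·Y^0·Z^0.
  monomial 2·x^2·y^1 ↦ 2·X^2·Y^1·Z^0.
  monomial 1·x^2·y^0 ↦ 1·X^2·Y^0·Z^1.
  monomial 1·x^1·y^2 ↦ 1·X^1·Y^2·Z^0.
  monomial 1·x^1·y^1 ↦ 1·X^1·Y^1·Z^1.
  monomial 3·x^1·y^0 ↦ 3·X^1·Y^0·Z^2.
  monomial 3·x^0·y^3 ↦ 3·X^0·Y^3·Z^0.
  monomial 1·x^0·y^2 ↦ 1·X^0·Y^2·Z^1.
  monomial -1·x^0·y^0 ↦ -1·X^0·Y^0·Z^3.
Collecting: F(X, Y, Z) = -2*X**3 + 2*X**2*Y + X**2*Z + X*Y**2 + X*Y*Z + 3*X*Z**2 + 3*Y**3 + Y**2*Z - Z**3.


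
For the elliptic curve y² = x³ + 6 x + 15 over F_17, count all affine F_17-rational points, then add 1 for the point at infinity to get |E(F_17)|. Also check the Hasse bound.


Affine points = {(0, 7), (0, 10), (2, 1), (2, 16), (3, 3), (3, 14), (4, 1), (4, 16), (5, 0), (7, 3), (7, 14), (9, 4), (9, 13), (10, 2), (10, 15), (11, 1), (11, 16), (12, 8), (12, 9), (14, 2), (14, 15), (16, 5), (16, 12)}; affine count = 23; |E(F_17)| = 24.

Discriminant check: Δ ∝ 4a³ + 27b² = 4·6³ + 27·15² = 4·216 + 27·225 ≡ 3 (mod 17). Nonzero ⇒ E is nonsingular.
For each x ∈ F_17, compute rhs = x³ + 6·x + 15 mod 17, then count y ∈ F_17 with y² ≡ rhs.
  x = 0: rhs = 15, matching y values: 7, 10 (2 points).
  x = 1: rhs = 5, matching y values: none (0 points).
  x = 2: rhs = 1, matching y values: 1, 16 (2 points).
  x = 3: rhs = 9, matching y values: 3, 14 (2 points).
  x = 4: rhs = 1, matching y values: 1, 16 (2 points).
  x = 5: rhs = 0, matching y values: 0 (1 points).
  x = 6: rhs = 12, matching y values: none (0 points).
  x = 7: rhs = 9, matching y values: 3, 14 (2 points).
  x = 8: rhs = 14, matching y values: none (0 points).
  x = 9: rhs = 16, matching y values: 4, 13 (2 points).
  x = 10: rhs = 4, matching y values: 2, 15 (2 points).
  x = 11: rhs = 1, matching y values: 1, 16 (2 points).
  x = 12: rhs = 13, matching y values: 8, 9 (2 points).
  x = 13: rhs = 12, matching y values: none (0 points).
  x = 14: rhs = 4, matching y values: 2, 15 (2 points).
  x = 15: rhs = 12, matching y values: none (0 points).
  x = 16: rhs = 8, matching y values: 5, 12 (2 points).
Total affine count: 23.
Full point count |E(F_17)| = 23 + 1 = 24.
Hasse bound: |24 − (17+1)| = |6| = 6 ≤ 2√17 ≈ 8.2462 ✓.


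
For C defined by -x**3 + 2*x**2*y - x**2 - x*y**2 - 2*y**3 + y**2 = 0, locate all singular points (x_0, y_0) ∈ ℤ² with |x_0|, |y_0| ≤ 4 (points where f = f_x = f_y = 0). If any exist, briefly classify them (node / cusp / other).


Singular points: {(0, 0)}; classification: node.

Compute partial derivatives:
  f_x = -3*x**2 + 4*x*y - 2*x - y**2.
  f_y = 2*x**2 - 2*x*y - 6*y**2 + 2*y.
Scan x_0 ∈ {−4, ..., 4}. For each x_0, f_y(x_0, y) is a polynomial in y; find its integer roots y ∈ {−4, ..., 4}, then test f_x and f at those candidates.
  x = -4: f_y(-4, y) = -6*y**2 + 10*y + 32; no integer root y with |y| ≤ 4.
  x = -3: f_y(-3, y) = -6*y**2 + 8*y + 18; no integer root y with |y| ≤ 4.
  x = -2: f_y(-2, y) = -6*y**2 + 6*y + 8; no integer root y with |y| ≤ 4.
  x = -1: f_y(-1, y) = -6*y**2 + 4*y + 2; vanishes at y ∈ {1}. (-1, 1): f_x = -6 ≠ 0.
  x = 0: f_y(0, y) = -6*y**2 + 2*y; vanishes at y ∈ {0}. (0, 0): f_x = 0, f = 0 — SINGULAR.
  x = 1: f_y(1, y) = 2 - 6*y**2; no integer root y with |y| ≤ 4.
  x = 2: f_y(2, y) = -6*y**2 - 2*y + 8; vanishes at y ∈ {1}. (2, 1): f_x = -9 ≠ 0.
  x = 3: f_y(3, y) = -6*y**2 - 4*y + 18; no integer root y with |y| ≤ 4.
  x = 4: f_y(4, y) = -6*y**2 - 6*y + 32; no integer root y with |y| ≤ 4.
Only singular point on the grid: (0, 0).
Classify: substitute x = 0 + u, y = 0 + v and expand: f = -u**3 + 2*u**2*v - u**2 - u*v**2 - 2*v**3 + v**2.
No constant or linear terms (consistent with a singular point). Quadratic part: -u**2 + v**2. Cubic part: -u**3 + 2*u**2*v - u*v**2 - 2*v**3.
The quadratic part v**2 - u**2 = (v − u)(v + u) splits into two distinct linear factors, so there are two distinct tangent lines y − 0 = ±(x − 0) — this is a node (ordinary double point).
Classification: node.


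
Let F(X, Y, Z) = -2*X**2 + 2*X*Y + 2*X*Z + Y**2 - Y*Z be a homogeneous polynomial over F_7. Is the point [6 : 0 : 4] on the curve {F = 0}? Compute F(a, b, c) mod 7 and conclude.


F(6,0,4) ≡ 4 (mod 7); P is NOT on the curve.

Evaluate F(6, 0, 4) term-by-term (mod 7).
  -2*X**2 ↦ -2·36·1·1 = -72
  2*X*Y ↦ 2·6·0·1 = 0
  2*X*Z ↦ 2·6·1·4 = 48
  Y**2 ↦ 1·1·0·1 = 0
  -Y*Z ↦ -1·1·0·4 = 0
Sum: F(6, 0, 4) = (-72) + (0) + (48) + (0) + (0) = -24.
Reducing mod 7: -24 ≡ 4 (mod 7).
Since F(a, b, c) ≡ 4 ≠ 0 (mod 7), P does NOT lie on the curve.


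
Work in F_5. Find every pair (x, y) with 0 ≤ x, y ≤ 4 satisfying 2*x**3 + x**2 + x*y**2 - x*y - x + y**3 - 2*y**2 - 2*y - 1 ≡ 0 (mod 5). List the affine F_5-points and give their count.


Affine F_5-points: {(0, 2), (1, 3), (2, 4), (3, 3)}; count = 4.

For each of the 25 pairs (x, y) ∈ F_5², evaluate f(x, y) mod 5. Record the zeros.
  x = 0: [0↦4, 1↦1, 2↦0, 3↦2, 4↦3]  zeros at y ∈ {2}
  x = 1: [0↦1, 1↦3, 2↦4, 3↦0, 4↦2]  zeros at y ∈ {3}
  x = 2: [0↦2, 1↦4, 2↦2, 3↦2, 4↦0]  zeros at y ∈ {4}
  x = 3: [0↦4, 1↦1, 2↦1, 3↦0, 4↦4]  zeros at y ∈ {3}
  x = 4: [0↦4, 1↦1, 2↦3, 3↦1, 4↦1]  zeros at y ∈ ∅
Collecting zeros: affine points = {(0, 2), (1, 3), (2, 4), (3, 3)}.
Total count |C(F_5)_aff| = 4.


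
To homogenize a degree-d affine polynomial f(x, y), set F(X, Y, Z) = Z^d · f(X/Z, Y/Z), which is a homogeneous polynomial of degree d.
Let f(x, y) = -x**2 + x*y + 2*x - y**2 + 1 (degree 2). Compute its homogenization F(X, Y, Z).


F(X, Y, Z) = -X**2 + X*Y + 2*X*Z - Y**2 + Z**2

deg(f) = 2.
Substitute x = X/Z, y = Y/Z into f, then multiply by Z^2.
  monomial -1·x^2·y^0 ↦ -1·X^2·Y^0·Z^0.
  monomial 1·x^1·y^1 ↦ 1·X^1·Y^1·Z^0.
  monomial 2·x^1·y^0 ↦ 2·X^1·Y^0·Z^1.
  monomial -1·x^0·y^2 ↦ -1·X^0·Y^2·Z^0.
  monomial 1·x^0·y^0 ↦ 1·X^0·Y^0·Z^2.
Collecting: F(X, Y, Z) = -X**2 + X*Y + 2*X*Z - Y**2 + Z**2.


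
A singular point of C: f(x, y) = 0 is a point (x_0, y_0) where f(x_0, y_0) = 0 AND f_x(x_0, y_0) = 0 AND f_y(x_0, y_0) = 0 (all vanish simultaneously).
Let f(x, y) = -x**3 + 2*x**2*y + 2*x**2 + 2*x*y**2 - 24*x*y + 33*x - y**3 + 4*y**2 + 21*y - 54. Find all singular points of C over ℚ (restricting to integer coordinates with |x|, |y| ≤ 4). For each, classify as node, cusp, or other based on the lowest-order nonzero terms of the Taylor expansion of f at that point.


Singular points: {(3, 3)}; classification: node.

Compute partial derivatives:
  f_x = -3*x**2 + 4*x*y + 4*x + 2*y**2 - 24*y + 33.
  f_y = 2*x**2 + 4*x*y - 24*x - 3*y**2 + 8*y + 21.
Scan x_0 ∈ {−4, ..., 4}. For each x_0, f_y(x_0, y) is a polynomial in y; find its integer roots y ∈ {−4, ..., 4}, then test f_x and f at those candidates.
  x = -4: f_y(-4, y) = -3*y**2 - 8*y + 149; no integer root y with |y| ≤ 4.
  x = -3: f_y(-3, y) = -3*y**2 - 4*y + 111; no integer root y with |y| ≤ 4.
  x = -2: f_y(-2, y) = 77 - 3*y**2; no integer root y with |y| ≤ 4.
  x = -1: f_y(-1, y) = -3*y**2 + 4*y + 47; no integer root y with |y| ≤ 4.
  x = 0: f_y(0, y) = -3*y**2 + 8*y + 21; no integer root y with |y| ≤ 4.
  x = 1: f_y(1, y) = -3*y**2 + 12*y - 1; no integer root y with |y| ≤ 4.
  x = 2: f_y(2, y) = -3*y**2 + 16*y - 19; no integer root y with |y| ≤ 4.
  x = 3: f_y(3, y) = -3*y**2 + 20*y - 33; vanishes at y ∈ {3}. (3, 3): f_x = 0, f = 0 — SINGULAR.
  x = 4: f_y(4, y) = -3*y**2 + 24*y - 43; no integer root y with |y| ≤ 4.
Only singular point on the grid: (3, 3).
Classify: substitute x = 3 + u, y = 3 + v and expand: f = -u**3 + 2*u**2*v - u**2 + 2*u*v**2 - v**3 + v**2.
No constant or linear terms (consistent with a singular point). Quadratic part: -u**2 + v**2. Cubic part: -u**3 + 2*u**2*v + 2*u*v**2 - v**3.
The quadratic part v**2 - u**2 = (v − u)(v + u) splits into two distinct linear factors, so there are two distinct tangent lines y − 3 = ±(x − 3) — this is a node (ordinary double point).
Classification: node.


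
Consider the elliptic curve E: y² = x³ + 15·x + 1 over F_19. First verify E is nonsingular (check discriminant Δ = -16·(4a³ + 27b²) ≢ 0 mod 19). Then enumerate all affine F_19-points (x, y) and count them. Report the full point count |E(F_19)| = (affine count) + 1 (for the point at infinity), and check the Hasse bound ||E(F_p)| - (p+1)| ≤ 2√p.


Affine points = {(0, 1), (0, 18), (1, 6), (1, 13), (2, 1), (2, 18), (3, 4), (3, 15), (4, 7), (4, 12), (5, 7), (5, 12), (8, 5), (8, 14), (10, 7), (10, 12), (12, 3), (12, 16), (16, 9), (16, 10), (17, 1), (17, 18), (18, 2), (18, 17)}; affine count = 24; |E(F_19)| = 25.

Discriminant check: Δ ∝ 4a³ + 27b² = 4·15³ + 27·1² = 4·3375 + 27·1 ≡ 18 (mod 19). Nonzero ⇒ E is nonsingular.
For each x ∈ F_19, compute rhs = x³ + 15·x + 1 mod 19, then count y ∈ F_19 with y² ≡ rhs.
  x = 0: rhs = 1, matching y values: 1, 18 (2 points).
  x = 1: rhs = 17, matching y values: 6, 13 (2 points).
  x = 2: rhs = 1, matching y values: 1, 18 (2 points).
  x = 3: rhs = 16, matching y values: 4, 15 (2 points).
  x = 4: rhs = 11, matching y values: 7, 12 (2 points).
  x = 5: rhs = 11, matching y values: 7, 12 (2 points).
  x = 6: rhs = 3, matching y values: none (0 points).
  x = 7: rhs = 12, matching y values: none (0 points).
  x = 8: rhs = 6, matching y values: 5, 14 (2 points).
  x = 9: rhs = 10, matching y values: none (0 points).
  x = 10: rhs = 11, matching y values: 7, 12 (2 points).
  x = 11: rhs = 15, matching y values: none (0 points).
  x = 12: rhs = 9, matching y values: 3, 16 (2 points).
  x = 13: rhs = 18, matching y values: none (0 points).
  x = 14: rhs = 10, matching y values: none (0 points).
  x = 15: rhs = 10, matching y values: none (0 points).
  x = 16: rhs = 5, matching y values: 9, 10 (2 points).
  x = 17: rhs = 1, matching y values: 1, 18 (2 points).
  x = 18: rhs = 4, matching y values: 2, 17 (2 points).
Total affine count: 24.
Full point count |E(F_19)| = 24 + 1 = 25.
Hasse bound: |25 − (19+1)| = |5| = 5 ≤ 2√19 ≈ 8.7178 ✓.


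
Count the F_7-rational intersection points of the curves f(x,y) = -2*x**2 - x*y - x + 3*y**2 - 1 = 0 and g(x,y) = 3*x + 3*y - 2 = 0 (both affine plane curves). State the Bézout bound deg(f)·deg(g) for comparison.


Common zeros: ∅; count = 0; Bézout bound = 2.

deg(f) = 2, deg(g) = 1, so Bézout bound = 2.
Scan x ∈ F_7. For each x, list the y ∈ F_7 with f(x, y) ≡ 0 and those with g(x, y) ≡ 0 (mod 7); the common zeros in that column are the intersection.
  x = 0: f ≡ 0 at y ∈ ∅; g ≡ 0 at y ∈ {3}; common: ∅.
  x = 1: f ≡ 0 at y ∈ {6}; g ≡ 0 at y ∈ {2}; common: ∅.
  x = 2: f ≡ 0 at y ∈ ∅; g ≡ 0 at y ∈ {1}; common: ∅.
  x = 3: f ≡ 0 at y ∈ {4}; g ≡ 0 at y ∈ {0}; common: ∅.
  x = 4: f ≡ 0 at y ∈ ∅; g ≡ 0 at y ∈ {6}; common: ∅.
  x = 5: f ≡ 0 at y ∈ {0, 4}; g ≡ 0 at y ∈ {5}; common: ∅.
  x = 6: f ≡ 0 at y ∈ {3, 6}; g ≡ 0 at y ∈ {4}; common: ∅.
Collecting: common zeros = ∅, so the count is 0.
Comparison with the Bézout bound: 0 ≤ 2 = deg(f)·deg(g), as expected for curves with no common component (the affine F_7-count falls short of the bound because intersections may lie at infinity, over extension fields, or carry multiplicity).


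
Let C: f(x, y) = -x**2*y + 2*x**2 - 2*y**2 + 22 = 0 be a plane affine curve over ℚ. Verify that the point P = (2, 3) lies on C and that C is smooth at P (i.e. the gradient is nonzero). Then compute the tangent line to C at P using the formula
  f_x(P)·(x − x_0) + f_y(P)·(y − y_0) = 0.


Tangent line at P: -4*x - 16*y + 56 = 0.

Step 1: f(2, 3) = 0, so P lies on C.
Step 2: partial derivatives
  f_x(x, y) = -2*x*y + 4*x, f_y(x, y) = -x**2 - 4*y.
  f_x(P) = -4, f_y(P) = -16 (gradient nonzero, so P is smooth).
Step 3: tangent line at P: -4·(x − 2) + -16·(y − 3) = 0.
Expanding: -4*x - 16*y + 56 = 0.


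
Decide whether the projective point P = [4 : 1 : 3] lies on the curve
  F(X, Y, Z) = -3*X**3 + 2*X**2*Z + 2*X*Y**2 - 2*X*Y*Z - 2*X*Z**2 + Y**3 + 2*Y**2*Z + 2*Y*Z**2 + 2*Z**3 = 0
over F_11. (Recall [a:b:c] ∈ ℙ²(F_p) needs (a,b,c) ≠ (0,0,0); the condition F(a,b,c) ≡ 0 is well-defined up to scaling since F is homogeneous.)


F(4,1,3) ≡ 5 (mod 11); P is NOT on the curve.

Evaluate F(4, 1, 3) term-by-term (mod 11).
  -3*X**3 ↦ -3·64·1·1 = -192
  2*X**2*Z ↦ 2·16·1·3 = 96
  2*X*Y**2 ↦ 2·4·1·1 = 8
  -2*X*Y*Z ↦ -2·4·1·3 = -24
  -2*X*Z**2 ↦ -2·4·1·9 = -72
  Y**3 ↦ 1·1·1·1 = 1
  2*Y**2*Z ↦ 2·1·1·3 = 6
  2*Y*Z**2 ↦ 2·1·1·9 = 18
  2*Z**3 ↦ 2·1·1·27 = 54
Sum: F(4, 1, 3) = (-192) + (96) + (8) + (-24) + (-72) + (1) + (6) + (18) + (54) = -105.
Reducing mod 11: -105 ≡ 5 (mod 11).
Since F(a, b, c) ≡ 5 ≠ 0 (mod 11), P does NOT lie on the curve.


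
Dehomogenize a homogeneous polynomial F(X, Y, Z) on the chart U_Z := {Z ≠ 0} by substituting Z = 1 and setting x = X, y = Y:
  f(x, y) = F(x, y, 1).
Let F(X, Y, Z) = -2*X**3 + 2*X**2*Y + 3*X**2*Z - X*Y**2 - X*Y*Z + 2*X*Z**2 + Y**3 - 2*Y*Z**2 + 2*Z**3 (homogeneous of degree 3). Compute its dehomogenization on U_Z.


f(x, y) = -2*x**3 + 2*x**2*y + 3*x**2 - x*y**2 - x*y + 2*x + y**3 - 2*y + 2

On U_Z we set Z = 1. Each monomial c·X^i·Y^j·Z^k in F becomes c·x^i·y^j·1^k = c·x^i·y^j.
Substituting Z = 1: F(X, Y, 1) = -2*x**3 + 2*x**2*y + 3*x**2 - x*y**2 - x*y + 2*x + y**3 - 2*y + 2.
Note: deg(f) ≤ deg(F) = 3; strict inequality happens when F is divisible by Z (lost terms).


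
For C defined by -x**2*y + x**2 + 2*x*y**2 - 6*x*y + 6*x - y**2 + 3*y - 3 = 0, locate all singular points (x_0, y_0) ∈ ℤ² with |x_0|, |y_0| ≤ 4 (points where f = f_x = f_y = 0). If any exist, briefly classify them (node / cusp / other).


Singular points: {(1, 2)}; classification: node.

Compute partial derivatives:
  f_x = -2*x*y + 2*x + 2*y**2 - 6*y + 6.
  f_y = -x**2 + 4*x*y - 6*x - 2*y + 3.
Scan x_0 ∈ {−4, ..., 4}. For each x_0, f_y(x_0, y) is a polynomial in y; find its integer roots y ∈ {−4, ..., 4}, then test f_x and f at those candidates.
  x = -4: f_y(-4, y) = 11 - 18*y; no integer root y with |y| ≤ 4.
  x = -3: f_y(-3, y) = 12 - 14*y; no integer root y with |y| ≤ 4.
  x = -2: f_y(-2, y) = 11 - 10*y; no integer root y with |y| ≤ 4.
  x = -1: f_y(-1, y) = 8 - 6*y; no integer root y with |y| ≤ 4.
  x = 0: f_y(0, y) = 3 - 2*y; no integer root y with |y| ≤ 4.
  x = 1: f_y(1, y) = 2*y - 4; vanishes at y ∈ {2}. (1, 2): f_x = 0, f = 0 — SINGULAR.
  x = 2: f_y(2, y) = 6*y - 13; no integer root y with |y| ≤ 4.
  x = 3: f_y(3, y) = 10*y - 24; no integer root y with |y| ≤ 4.
  x = 4: f_y(4, y) = 14*y - 37; no integer root y with |y| ≤ 4.
Only singular point on the grid: (1, 2).
Classify: substitute x = 1 + u, y = 2 + v and expand: f = -u**2*v - u**2 + 2*u*v**2 + v**2.
No constant or linear terms (consistent with a singular point). Quadratic part: -u**2 + v**2. Cubic part: -u**2*v + 2*u*v**2.
The quadratic part v**2 - u**2 = (v − u)(v + u) splits into two distinct linear factors, so there are two distinct tangent lines y − 2 = ±(x − 1) — this is a node (ordinary double point).
Classification: node.


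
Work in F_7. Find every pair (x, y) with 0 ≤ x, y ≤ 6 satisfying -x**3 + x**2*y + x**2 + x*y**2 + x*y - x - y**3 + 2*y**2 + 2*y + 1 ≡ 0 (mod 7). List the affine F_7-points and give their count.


Affine F_7-points: {(1, 0), (1, 4), (1, 6), (2, 3), (3, 6), (4, 3), (4, 5), (5, 3)}; count = 8.

For each of the 49 pairs (x, y) ∈ F_7², evaluate f(x, y) mod 7. Record the zeros.
  x = 0: [0↦1, 1↦4, 2↦5, 3↦5, 4↦5, 5↦6, 6↦2]  zeros at y ∈ ∅
  x = 1: [0↦0, 1↦6, 2↦5, 3↦5, 4↦0, 5↦5, 6↦0]  zeros at y ∈ {0, 4, 6}
  x = 2: [0↦2, 1↦6, 2↦5, 3↦0, 4↦6, 5↦3, 6↦6]  zeros at y ∈ {3}
  x = 3: [0↦1, 1↦5, 2↦6, 3↦5, 4↦3, 5↦1, 6↦0]  zeros at y ∈ {6}
  x = 4: [0↦5, 1↦4, 2↦2, 3↦0, 4↦6, 5↦0, 6↦4]  zeros at y ∈ {3, 5}
  x = 5: [0↦1, 1↦4, 2↦1, 3↦0, 4↦2, 5↦1, 6↦5]  zeros at y ∈ {3}
  x = 6: [0↦4, 1↦6, 2↦4, 3↦6, 4↦6, 5↦5, 6↦4]  zeros at y ∈ ∅
Collecting zeros: affine points = {(1, 0), (1, 4), (1, 6), (2, 3), (3, 6), (4, 3), (4, 5), (5, 3)}.
Total count |C(F_7)_aff| = 8.


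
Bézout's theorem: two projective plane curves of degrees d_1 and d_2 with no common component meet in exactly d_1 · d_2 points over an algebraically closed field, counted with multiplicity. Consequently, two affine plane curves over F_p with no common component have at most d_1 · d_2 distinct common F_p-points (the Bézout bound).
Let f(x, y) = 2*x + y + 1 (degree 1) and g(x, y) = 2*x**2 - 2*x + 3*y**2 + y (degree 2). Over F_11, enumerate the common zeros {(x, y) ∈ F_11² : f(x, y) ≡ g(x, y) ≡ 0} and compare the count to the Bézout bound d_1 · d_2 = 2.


Common zeros: ∅; count = 0; Bézout bound = 2.

deg(f) = 1, deg(g) = 2, so Bézout bound = 2.
Scan x ∈ F_11. For each x, list the y ∈ F_11 with f(x, y) ≡ 0 and those with g(x, y) ≡ 0 (mod 11); the common zeros in that column are the intersection.
  x = 0: f ≡ 0 at y ∈ {10}; g ≡ 0 at y ∈ {0, 7}; common: ∅.
  x = 1: f ≡ 0 at y ∈ {8}; g ≡ 0 at y ∈ {0, 7}; common: ∅.
  x = 2: f ≡ 0 at y ∈ {6}; g ≡ 0 at y ∈ ∅; common: ∅.
  x = 3: f ≡ 0 at y ∈ {4}; g ≡ 0 at y ∈ {9}; common: ∅.
  x = 4: f ≡ 0 at y ∈ {2}; g ≡ 0 at y ∈ ∅; common: ∅.
  x = 5: f ≡ 0 at y ∈ {0}; g ≡ 0 at y ∈ {1, 6}; common: ∅.
  x = 6: f ≡ 0 at y ∈ {9}; g ≡ 0 at y ∈ ∅; common: ∅.
  x = 7: f ≡ 0 at y ∈ {7}; g ≡ 0 at y ∈ {1, 6}; common: ∅.
  x = 8: f ≡ 0 at y ∈ {5}; g ≡ 0 at y ∈ ∅; common: ∅.
  x = 9: f ≡ 0 at y ∈ {3}; g ≡ 0 at y ∈ {9}; common: ∅.
  x = 10: f ≡ 0 at y ∈ {1}; g ≡ 0 at y ∈ ∅; common: ∅.
Collecting: common zeros = ∅, so the count is 0.
Comparison with the Bézout bound: 0 ≤ 2 = deg(f)·deg(g), as expected for curves with no common component (the affine F_11-count falls short of the bound because intersections may lie at infinity, over extension fields, or carry multiplicity).


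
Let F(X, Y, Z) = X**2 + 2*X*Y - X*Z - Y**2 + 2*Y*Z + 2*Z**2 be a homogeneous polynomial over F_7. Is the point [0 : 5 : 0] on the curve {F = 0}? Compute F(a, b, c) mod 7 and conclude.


F(0,5,0) ≡ 3 (mod 7); P is NOT on the curve.

Evaluate F(0, 5, 0) term-by-term (mod 7).
  X**2 ↦ 1·0·1·1 = 0
  2*X*Y ↦ 2·0·5·1 = 0
  -X*Z ↦ -1·0·1·0 = 0
  -Y**2 ↦ -1·1·25·1 = -25
  2*Y*Z ↦ 2·1·5·0 = 0
  2*Z**2 ↦ 2·1·1·0 = 0
Sum: F(0, 5, 0) = (0) + (0) + (0) + (-25) + (0) + (0) = -25.
Reducing mod 7: -25 ≡ 3 (mod 7).
Since F(a, b, c) ≡ 3 ≠ 0 (mod 7), P does NOT lie on the curve.


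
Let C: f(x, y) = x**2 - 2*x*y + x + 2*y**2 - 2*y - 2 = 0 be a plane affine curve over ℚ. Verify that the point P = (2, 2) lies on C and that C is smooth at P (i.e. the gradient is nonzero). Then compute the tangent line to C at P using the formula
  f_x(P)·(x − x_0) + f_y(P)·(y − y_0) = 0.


Tangent line at P: x + 2*y - 6 = 0.

Step 1: f(2, 2) = 0, so P lies on C.
Step 2: partial derivatives
  f_x(x, y) = 2*x - 2*y + 1, f_y(x, y) = -2*x + 4*y - 2.
  f_x(P) = 1, f_y(P) = 2 (gradient nonzero, so P is smooth).
Step 3: tangent line at P: 1·(x − 2) + 2·(y − 2) = 0.
Expanding: x + 2*y - 6 = 0.
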